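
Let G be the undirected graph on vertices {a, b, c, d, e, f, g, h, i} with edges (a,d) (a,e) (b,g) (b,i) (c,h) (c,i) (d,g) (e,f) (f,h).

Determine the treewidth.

2

A width-2 tree decomposition is:
Bags: B1 = {a, e, f}  B2 = {a, d, f}  B3 = {d, f, g}  B4 = {b, f, g}  B5 = {b, f, i}  B6 = {c, f, i}  B7 = {c, f, h}
Tree: B1–B2, B2–B3, B3–B4, B4–B5, B5–B6, B6–B7
Every bag has size at most 3, so the width is 3 − 1 = 2 and tw(G) ≤ 2. Since f–e–a–d–g–b–i–c–h–f is a cycle in G, G is not acyclic. Forests are exactly the graphs of treewidth ≤ 1, so tw(G) ≥ 2. Therefore the treewidth is 2.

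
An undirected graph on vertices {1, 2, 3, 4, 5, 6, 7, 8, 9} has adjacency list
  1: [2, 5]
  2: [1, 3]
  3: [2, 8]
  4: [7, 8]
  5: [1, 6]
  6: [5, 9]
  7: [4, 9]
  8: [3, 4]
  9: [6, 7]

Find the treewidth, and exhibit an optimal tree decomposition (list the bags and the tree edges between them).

Each bag holds 3 vertices, so the decomposition has width 2, which upper-bounds the treewidth. For the lower bound, G contains the cycle 7–4–8–3–2–1–5–6–9–7, so G is not a forest; only forests have treewidth ≤ 1, hence tw(G) ≥ 2. Therefore the treewidth is 2.

Treewidth 2.
One such decomposition:
Bags: B1 = {4, 7, 8}  B2 = {3, 7, 8}  B3 = {2, 3, 7}  B4 = {1, 2, 7}  B5 = {1, 5, 7}  B6 = {5, 6, 7}  B7 = {6, 7, 9}
Tree: B1–B2, B2–B3, B3–B4, B4–B5, B5–B6, B6–B7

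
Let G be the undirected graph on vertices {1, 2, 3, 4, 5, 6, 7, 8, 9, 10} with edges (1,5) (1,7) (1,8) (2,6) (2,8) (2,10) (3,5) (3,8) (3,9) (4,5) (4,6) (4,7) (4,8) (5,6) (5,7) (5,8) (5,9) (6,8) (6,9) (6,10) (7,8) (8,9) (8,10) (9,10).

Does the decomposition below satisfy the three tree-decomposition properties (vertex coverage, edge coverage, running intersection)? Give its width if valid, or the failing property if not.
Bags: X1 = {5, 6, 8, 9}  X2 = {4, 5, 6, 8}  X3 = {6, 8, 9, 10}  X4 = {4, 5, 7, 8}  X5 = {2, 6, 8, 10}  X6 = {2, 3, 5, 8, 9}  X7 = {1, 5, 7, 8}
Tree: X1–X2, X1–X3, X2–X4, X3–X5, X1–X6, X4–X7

No — bags containing vertex 2 are not connected in the tree.

A tree decomposition must satisfy three properties: every vertex lies in some bag; for every edge, both endpoints lie together in some bag; and for every vertex, the bags containing it form a connected subtree. Here bags containing vertex 2 are not connected in the tree, so the decomposition is invalid.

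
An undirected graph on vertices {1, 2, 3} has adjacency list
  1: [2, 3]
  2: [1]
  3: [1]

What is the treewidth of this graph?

1

A width-1 tree decomposition is:
Bags: B1 = {1, 2}  B2 = {1, 3}
Tree: B1–B2
Each bag holds 2 vertices, so the decomposition has width 1, which upper-bounds the treewidth. G has an edge, so its treewidth is at least 1. Combining the bounds, tw(G) = 1.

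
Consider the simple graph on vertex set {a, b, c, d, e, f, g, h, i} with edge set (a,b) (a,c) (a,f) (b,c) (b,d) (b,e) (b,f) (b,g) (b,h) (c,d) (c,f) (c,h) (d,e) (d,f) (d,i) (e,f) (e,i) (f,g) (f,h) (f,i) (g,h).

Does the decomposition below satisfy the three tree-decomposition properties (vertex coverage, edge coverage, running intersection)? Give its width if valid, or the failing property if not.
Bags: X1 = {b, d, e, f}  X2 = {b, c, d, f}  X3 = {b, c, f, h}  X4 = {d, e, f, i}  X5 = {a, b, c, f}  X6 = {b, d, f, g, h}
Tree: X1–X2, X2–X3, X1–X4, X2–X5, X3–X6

No — bags containing vertex d are not connected in the tree.

A tree decomposition must satisfy three properties: every vertex lies in some bag; for every edge, both endpoints lie together in some bag; and for every vertex, the bags containing it form a connected subtree. Here bags containing vertex d are not connected in the tree, so the decomposition is invalid.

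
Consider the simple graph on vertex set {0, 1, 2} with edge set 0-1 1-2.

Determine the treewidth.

1

A width-1 tree decomposition is:
Bags: B1 = {1, 2}  B2 = {0, 1}
Tree: B1–B2
Each bag holds 2 vertices, so the decomposition has width 1, which upper-bounds the treewidth. Since G has at least one edge (e.g. 2–1), it is not an edgeless graph, so tw(G) ≥ 1. Therefore the treewidth is 1.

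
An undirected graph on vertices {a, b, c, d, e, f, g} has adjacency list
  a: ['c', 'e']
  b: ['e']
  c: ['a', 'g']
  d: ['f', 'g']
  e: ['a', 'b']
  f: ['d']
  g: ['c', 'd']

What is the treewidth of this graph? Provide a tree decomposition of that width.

Treewidth 1.
One such decomposition:
Bags: B1 = {b, e}  B2 = {a, e}  B3 = {a, c}  B4 = {c, g}  B5 = {d, g}  B6 = {d, f}
Tree: B1–B2, B2–B3, B3–B4, B4–B5, B5–B6

The largest bag has 2 vertices, giving width 1; this decomposition certifies tw(G) ≤ 1. G has an edge, so its treewidth is at least 1. Therefore the treewidth is 1.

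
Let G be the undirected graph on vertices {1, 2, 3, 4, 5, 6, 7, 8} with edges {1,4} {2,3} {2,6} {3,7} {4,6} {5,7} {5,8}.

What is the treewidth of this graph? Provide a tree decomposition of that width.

Treewidth 1.
One optimal decomposition is:
Bags: B1 = {5, 8}  B2 = {5, 7}  B3 = {3, 7}  B4 = {2, 3}  B5 = {2, 6}  B6 = {4, 6}  B7 = {1, 4}
Tree: B1–B2, B2–B3, B3–B4, B4–B5, B5–B6, B6–B7

The largest bag has 2 vertices, giving width 1; this decomposition certifies tw(G) ≤ 1. Any graph with an edge has treewidth ≥ 1, and G has the edge 8–5. The upper and lower bounds meet at 1, so that is the treewidth.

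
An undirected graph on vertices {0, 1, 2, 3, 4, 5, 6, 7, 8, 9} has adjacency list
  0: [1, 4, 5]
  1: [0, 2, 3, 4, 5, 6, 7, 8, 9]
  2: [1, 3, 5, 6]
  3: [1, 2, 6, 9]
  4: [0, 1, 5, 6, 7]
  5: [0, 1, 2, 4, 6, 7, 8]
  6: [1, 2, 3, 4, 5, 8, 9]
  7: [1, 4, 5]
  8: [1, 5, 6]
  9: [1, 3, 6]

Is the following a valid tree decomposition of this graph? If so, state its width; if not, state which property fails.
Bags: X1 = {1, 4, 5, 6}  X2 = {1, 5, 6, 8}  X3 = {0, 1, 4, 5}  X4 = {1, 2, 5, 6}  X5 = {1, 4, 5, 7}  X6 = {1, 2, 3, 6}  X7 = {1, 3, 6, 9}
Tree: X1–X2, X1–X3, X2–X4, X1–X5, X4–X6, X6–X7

Checking the three conditions: (i) the bags cover all of {0, 1, 2, 3, 4, 5, 6, 7, 8, 9}; (ii) for each edge, some bag contains both endpoints; (iii) the bags containing any fixed vertex form a subtree. All hold, so the decomposition is valid with width 4 − 1 = 3.

Yes; width 3.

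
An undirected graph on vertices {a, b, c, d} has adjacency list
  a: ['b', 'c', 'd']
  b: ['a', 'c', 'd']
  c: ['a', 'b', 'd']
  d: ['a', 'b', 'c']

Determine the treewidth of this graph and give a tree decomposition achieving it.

Treewidth 3.
One optimal decomposition is:
Bags: B1 = {a, b, c, d}
Tree: (single bag)

With just one bag of size 4, the width is 4 − 1 = 3, so tw(G) ≤ 3. For the lower bound, the 4 vertices {a, b, c, d} are pairwise adjacent, and any tree decomposition puts a clique entirely inside one bag — forcing width ≥ 3. The upper and lower bounds meet at 3, so that is the treewidth.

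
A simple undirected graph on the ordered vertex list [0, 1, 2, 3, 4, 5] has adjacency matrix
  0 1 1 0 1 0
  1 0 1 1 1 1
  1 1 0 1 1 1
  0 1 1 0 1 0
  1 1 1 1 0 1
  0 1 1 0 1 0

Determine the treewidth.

A width-3 tree decomposition is:
Bags: B1 = {1, 2, 3, 4}  B2 = {1, 2, 4, 5}  B3 = {0, 1, 2, 4}
Tree: B1–B2, B1–B3
Each bag holds 4 vertices, so the decomposition has width 3, which upper-bounds the treewidth. On the other hand G contains the 4-clique {0, 1, 2, 4}. A clique must lie in a single bag of any decomposition, so no decomposition can have width below 3. Combining the bounds, tw(G) = 3.

3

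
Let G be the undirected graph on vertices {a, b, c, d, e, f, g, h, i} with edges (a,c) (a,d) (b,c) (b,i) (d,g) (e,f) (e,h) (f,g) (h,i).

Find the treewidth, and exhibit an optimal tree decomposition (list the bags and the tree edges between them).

The largest bag has 3 vertices, giving width 2; this decomposition certifies tw(G) ≤ 2. For the lower bound, G contains the cycle h–i–b–c–a–d–g–f–e–h, so G is not a forest; only forests have treewidth ≤ 1, hence tw(G) ≥ 2. The upper and lower bounds meet at 2, so that is the treewidth.

Treewidth 2.
One such decomposition:
Bags: B1 = {b, h, i}  B2 = {b, c, h}  B3 = {a, c, h}  B4 = {a, d, h}  B5 = {d, g, h}  B6 = {f, g, h}  B7 = {e, f, h}
Tree: B1–B2, B2–B3, B3–B4, B4–B5, B5–B6, B6–B7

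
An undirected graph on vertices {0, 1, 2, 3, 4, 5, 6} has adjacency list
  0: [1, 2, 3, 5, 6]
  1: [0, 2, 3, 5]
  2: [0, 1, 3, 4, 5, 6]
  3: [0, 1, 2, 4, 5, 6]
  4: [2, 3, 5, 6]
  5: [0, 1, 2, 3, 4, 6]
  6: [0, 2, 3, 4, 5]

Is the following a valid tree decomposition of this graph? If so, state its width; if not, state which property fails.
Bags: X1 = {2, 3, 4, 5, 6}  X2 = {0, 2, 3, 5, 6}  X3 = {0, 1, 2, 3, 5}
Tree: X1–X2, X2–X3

Yes; width 4.

Checking the three conditions: (i) the bags cover all of {0, 1, 2, 3, 4, 5, 6}; (ii) for each edge, some bag contains both endpoints; (iii) the bags containing any fixed vertex form a subtree. All hold, so the decomposition is valid with width 5 − 1 = 4.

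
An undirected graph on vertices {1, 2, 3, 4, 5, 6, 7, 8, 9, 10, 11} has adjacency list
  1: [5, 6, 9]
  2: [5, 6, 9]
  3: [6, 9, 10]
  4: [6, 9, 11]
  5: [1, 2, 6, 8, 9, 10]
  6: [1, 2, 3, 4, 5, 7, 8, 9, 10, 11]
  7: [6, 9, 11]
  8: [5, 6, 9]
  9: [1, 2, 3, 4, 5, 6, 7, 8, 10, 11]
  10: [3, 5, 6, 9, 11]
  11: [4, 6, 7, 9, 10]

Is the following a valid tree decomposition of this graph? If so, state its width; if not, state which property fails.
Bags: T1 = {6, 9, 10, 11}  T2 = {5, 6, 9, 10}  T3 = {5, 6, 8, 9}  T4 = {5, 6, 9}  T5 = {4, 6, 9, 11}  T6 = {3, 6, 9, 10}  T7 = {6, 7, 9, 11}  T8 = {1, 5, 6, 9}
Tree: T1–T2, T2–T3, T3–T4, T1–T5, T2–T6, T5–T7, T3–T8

A tree decomposition must satisfy three properties: every vertex lies in some bag; for every edge, both endpoints lie together in some bag; and for every vertex, the bags containing it form a connected subtree. Here vertex 2 appears in no bag, so the decomposition is invalid.

No — vertex 2 appears in no bag.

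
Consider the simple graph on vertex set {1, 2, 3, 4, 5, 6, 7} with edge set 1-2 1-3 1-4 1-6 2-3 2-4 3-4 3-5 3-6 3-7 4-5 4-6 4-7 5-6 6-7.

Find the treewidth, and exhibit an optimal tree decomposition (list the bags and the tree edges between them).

Each bag holds 4 vertices, so the decomposition has width 3, which upper-bounds the treewidth. On the other hand G contains the 4-clique {1, 2, 3, 4}. A clique must lie in a single bag of any decomposition, so no decomposition can have width below 3. The upper and lower bounds meet at 3, so that is the treewidth.

Treewidth 3.
One optimal decomposition is:
Bags: B1 = {1, 3, 4, 6}  B2 = {3, 4, 6, 7}  B3 = {1, 2, 3, 4}  B4 = {3, 4, 5, 6}
Tree: B1–B2, B1–B3, B1–B4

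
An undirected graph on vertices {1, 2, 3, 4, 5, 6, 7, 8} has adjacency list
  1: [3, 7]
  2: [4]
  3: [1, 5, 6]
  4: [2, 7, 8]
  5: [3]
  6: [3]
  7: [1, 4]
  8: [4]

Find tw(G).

1

A width-1 tree decomposition is:
Bags: B1 = {4, 7}  B2 = {1, 7}  B3 = {1, 3}  B4 = {2, 4}  B5 = {3, 5}  B6 = {4, 8}  B7 = {3, 6}
Tree: B1–B2, B2–B3, B1–B4, B3–B5, B4–B6, B5–B7
Every bag has size at most 2, so the width is 2 − 1 = 1 and tw(G) ≤ 1. Any graph with an edge has treewidth ≥ 1, and G has the edge 4–7. Hence tw(G) = 1 exactly.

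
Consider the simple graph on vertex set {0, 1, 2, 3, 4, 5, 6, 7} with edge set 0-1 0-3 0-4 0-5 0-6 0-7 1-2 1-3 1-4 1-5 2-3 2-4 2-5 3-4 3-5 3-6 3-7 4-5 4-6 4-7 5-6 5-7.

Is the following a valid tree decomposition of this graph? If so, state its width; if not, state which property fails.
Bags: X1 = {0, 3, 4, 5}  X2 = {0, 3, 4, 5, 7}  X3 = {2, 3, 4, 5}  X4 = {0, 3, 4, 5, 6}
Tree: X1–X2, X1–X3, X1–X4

No — vertex 1 appears in no bag.

A tree decomposition must satisfy three properties: every vertex lies in some bag; for every edge, both endpoints lie together in some bag; and for every vertex, the bags containing it form a connected subtree. Here vertex 1 appears in no bag, so the decomposition is invalid.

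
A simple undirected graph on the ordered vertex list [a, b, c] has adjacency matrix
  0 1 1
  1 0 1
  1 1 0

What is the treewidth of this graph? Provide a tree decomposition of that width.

Treewidth 2.
One such decomposition:
Bags: B1 = {a, b, c}
Tree: (single bag)

With just one bag of size 3, the width is 3 − 1 = 2, so tw(G) ≤ 2. For the lower bound, the 3 vertices {a, b, c} are pairwise adjacent, and any tree decomposition puts a clique entirely inside one bag — forcing width ≥ 2. Hence tw(G) = 2 exactly.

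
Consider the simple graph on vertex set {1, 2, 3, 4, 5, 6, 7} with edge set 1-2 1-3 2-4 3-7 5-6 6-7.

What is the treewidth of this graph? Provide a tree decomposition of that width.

Treewidth 1.
One such decomposition:
Bags: B1 = {5, 6}  B2 = {6, 7}  B3 = {3, 7}  B4 = {1, 3}  B5 = {1, 2}  B6 = {2, 4}
Tree: B1–B2, B2–B3, B3–B4, B4–B5, B5–B6

Each bag holds 2 vertices, so the decomposition has width 1, which upper-bounds the treewidth. Since G has at least one edge (e.g. 5–6), it is not an edgeless graph, so tw(G) ≥ 1. Therefore the treewidth is 1.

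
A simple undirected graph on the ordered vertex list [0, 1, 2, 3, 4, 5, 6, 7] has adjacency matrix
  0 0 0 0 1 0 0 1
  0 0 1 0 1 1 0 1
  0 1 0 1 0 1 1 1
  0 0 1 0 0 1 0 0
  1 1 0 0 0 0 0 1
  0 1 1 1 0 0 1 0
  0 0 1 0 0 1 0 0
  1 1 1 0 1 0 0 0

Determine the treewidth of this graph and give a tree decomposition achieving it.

Each bag holds 3 vertices, so the decomposition has width 2, which upper-bounds the treewidth. On the other hand G contains the 3-clique {0, 4, 7}. A clique must lie in a single bag of any decomposition, so no decomposition can have width below 2. Hence tw(G) = 2 exactly.

Treewidth 2.
Bags: B1 = {1, 2, 5}  B2 = {1, 2, 7}  B3 = {1, 4, 7}  B4 = {2, 5, 6}  B5 = {2, 3, 5}  B6 = {0, 4, 7}
Tree: B1–B2, B2–B3, B1–B4, B1–B5, B3–B6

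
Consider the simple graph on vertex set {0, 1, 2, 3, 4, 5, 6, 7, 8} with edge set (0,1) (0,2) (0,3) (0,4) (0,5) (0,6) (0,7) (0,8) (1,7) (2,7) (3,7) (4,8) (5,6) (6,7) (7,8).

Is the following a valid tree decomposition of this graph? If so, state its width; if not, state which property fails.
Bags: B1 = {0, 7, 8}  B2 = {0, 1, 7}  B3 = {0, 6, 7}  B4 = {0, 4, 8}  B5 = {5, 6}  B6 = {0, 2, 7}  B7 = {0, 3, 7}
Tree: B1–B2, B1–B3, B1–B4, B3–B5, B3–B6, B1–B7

A tree decomposition must satisfy three properties: every vertex lies in some bag; for every edge, both endpoints lie together in some bag; and for every vertex, the bags containing it form a connected subtree. Here edge (0,5) lies in no bag, so the decomposition is invalid.

No — edge (0,5) lies in no bag.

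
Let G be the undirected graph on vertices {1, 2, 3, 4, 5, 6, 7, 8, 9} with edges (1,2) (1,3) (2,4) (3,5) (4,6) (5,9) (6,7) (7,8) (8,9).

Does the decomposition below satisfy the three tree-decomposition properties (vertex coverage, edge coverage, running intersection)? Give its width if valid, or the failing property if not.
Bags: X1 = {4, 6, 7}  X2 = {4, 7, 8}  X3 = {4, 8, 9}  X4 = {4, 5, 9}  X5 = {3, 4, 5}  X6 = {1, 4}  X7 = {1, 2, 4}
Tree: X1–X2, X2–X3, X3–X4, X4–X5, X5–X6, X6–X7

No — edge (3,1) lies in no bag.

A tree decomposition must satisfy three properties: every vertex lies in some bag; for every edge, both endpoints lie together in some bag; and for every vertex, the bags containing it form a connected subtree. Here edge (3,1) lies in no bag, so the decomposition is invalid.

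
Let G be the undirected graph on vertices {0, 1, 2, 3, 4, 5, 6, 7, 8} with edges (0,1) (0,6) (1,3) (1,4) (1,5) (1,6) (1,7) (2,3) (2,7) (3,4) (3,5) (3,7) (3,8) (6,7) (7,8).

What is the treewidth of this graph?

2

A width-2 tree decomposition is:
Bags: B1 = {1, 3, 5}  B2 = {1, 3, 7}  B3 = {1, 3, 4}  B4 = {2, 3, 7}  B5 = {1, 6, 7}  B6 = {0, 1, 6}  B7 = {3, 7, 8}
Tree: B1–B2, B2–B3, B2–B4, B2–B5, B5–B6, B2–B7
Each bag holds 3 vertices, so the decomposition has width 2, which upper-bounds the treewidth. For the lower bound, the 3 vertices {3, 7, 8} are pairwise adjacent, and any tree decomposition puts a clique entirely inside one bag — forcing width ≥ 2. The upper and lower bounds meet at 2, so that is the treewidth.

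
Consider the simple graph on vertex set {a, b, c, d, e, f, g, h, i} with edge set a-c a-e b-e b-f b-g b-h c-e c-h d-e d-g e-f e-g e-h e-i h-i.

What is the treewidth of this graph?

2

A width-2 tree decomposition is:
Bags: B1 = {b, e, g}  B2 = {b, e, f}  B3 = {b, e, h}  B4 = {e, h, i}  B5 = {c, e, h}  B6 = {d, e, g}  B7 = {a, c, e}
Tree: B1–B2, B2–B3, B3–B4, B4–B5, B1–B6, B5–B7
The largest bag has 3 vertices, giving width 2; this decomposition certifies tw(G) ≤ 2. On the other hand G contains the 3-clique {d, e, g}. A clique must lie in a single bag of any decomposition, so no decomposition can have width below 2. The upper and lower bounds meet at 2, so that is the treewidth.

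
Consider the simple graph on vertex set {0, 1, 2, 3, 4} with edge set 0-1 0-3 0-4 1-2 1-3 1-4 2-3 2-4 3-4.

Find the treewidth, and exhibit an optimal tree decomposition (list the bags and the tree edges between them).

Every bag has size at most 4, so the width is 4 − 1 = 3 and tw(G) ≤ 3. For the lower bound, the 4 vertices {0, 1, 3, 4} are pairwise adjacent, and any tree decomposition puts a clique entirely inside one bag — forcing width ≥ 3. Hence tw(G) = 3 exactly.

Treewidth 3.
One optimal decomposition is:
Bags: B1 = {1, 2, 3, 4}  B2 = {0, 1, 3, 4}
Tree: B1–B2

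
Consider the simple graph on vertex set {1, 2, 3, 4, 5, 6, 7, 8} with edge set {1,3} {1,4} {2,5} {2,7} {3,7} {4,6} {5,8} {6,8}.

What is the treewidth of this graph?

A width-2 tree decomposition is:
Bags: B1 = {2, 5, 8}  B2 = {2, 7, 8}  B3 = {3, 7, 8}  B4 = {1, 3, 8}  B5 = {1, 4, 8}  B6 = {4, 6, 8}
Tree: B1–B2, B2–B3, B3–B4, B4–B5, B5–B6
Each bag holds 3 vertices, so the decomposition has width 2, which upper-bounds the treewidth. Since 8–5–2–7–3–1–4–6–8 is a cycle in G, G is not acyclic. Forests are exactly the graphs of treewidth ≤ 1, so tw(G) ≥ 2. Therefore the treewidth is 2.

2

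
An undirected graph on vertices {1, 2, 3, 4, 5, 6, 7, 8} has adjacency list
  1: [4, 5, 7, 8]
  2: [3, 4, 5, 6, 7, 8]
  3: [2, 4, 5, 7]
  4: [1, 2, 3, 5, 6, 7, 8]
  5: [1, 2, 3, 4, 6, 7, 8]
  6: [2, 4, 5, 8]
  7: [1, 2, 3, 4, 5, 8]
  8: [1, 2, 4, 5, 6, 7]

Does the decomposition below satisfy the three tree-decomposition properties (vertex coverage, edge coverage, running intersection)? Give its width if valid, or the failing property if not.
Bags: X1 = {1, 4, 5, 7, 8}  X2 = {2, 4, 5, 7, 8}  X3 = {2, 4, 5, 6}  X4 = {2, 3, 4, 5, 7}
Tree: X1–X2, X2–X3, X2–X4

No — edge (8,6) lies in no bag.

A tree decomposition must satisfy three properties: every vertex lies in some bag; for every edge, both endpoints lie together in some bag; and for every vertex, the bags containing it form a connected subtree. Here edge (8,6) lies in no bag, so the decomposition is invalid.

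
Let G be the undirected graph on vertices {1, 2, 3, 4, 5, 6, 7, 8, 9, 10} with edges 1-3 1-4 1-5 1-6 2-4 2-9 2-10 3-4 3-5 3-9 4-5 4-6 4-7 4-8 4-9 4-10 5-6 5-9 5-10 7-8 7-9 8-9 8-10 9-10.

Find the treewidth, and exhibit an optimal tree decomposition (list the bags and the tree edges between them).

Treewidth 3.
One such decomposition:
Bags: B1 = {3, 4, 5, 9}  B2 = {1, 3, 4, 5}  B3 = {1, 4, 5, 6}  B4 = {4, 5, 9, 10}  B5 = {4, 8, 9, 10}  B6 = {2, 4, 9, 10}  B7 = {4, 7, 8, 9}
Tree: B1–B2, B2–B3, B1–B4, B4–B5, B5–B6, B5–B7

The largest bag has 4 vertices, giving width 3; this decomposition certifies tw(G) ≤ 3. Conversely, {1, 3, 4, 5} is a clique of size 4, and the vertices of any clique must share a bag in every tree decomposition; so some bag has ≥ 4 vertices and tw(G) ≥ 3. Hence tw(G) = 3 exactly.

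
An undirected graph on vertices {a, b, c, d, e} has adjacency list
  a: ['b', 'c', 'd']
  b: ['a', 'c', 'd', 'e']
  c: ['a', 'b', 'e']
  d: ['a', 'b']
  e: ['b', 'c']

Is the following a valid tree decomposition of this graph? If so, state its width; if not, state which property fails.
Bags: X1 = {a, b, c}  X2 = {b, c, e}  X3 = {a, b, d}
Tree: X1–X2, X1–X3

Vertex coverage: the bags together contain {a, b, c, d, e}, the full vertex set. Edge coverage: each edge of G has both endpoints in at least one bag. Running intersection: for every vertex, the bags containing it form a connected subtree. All three properties hold, so this is a valid tree decomposition of width max|bag| − 1 = 2, and hence tw(G) ≤ 2.

Yes; width 2.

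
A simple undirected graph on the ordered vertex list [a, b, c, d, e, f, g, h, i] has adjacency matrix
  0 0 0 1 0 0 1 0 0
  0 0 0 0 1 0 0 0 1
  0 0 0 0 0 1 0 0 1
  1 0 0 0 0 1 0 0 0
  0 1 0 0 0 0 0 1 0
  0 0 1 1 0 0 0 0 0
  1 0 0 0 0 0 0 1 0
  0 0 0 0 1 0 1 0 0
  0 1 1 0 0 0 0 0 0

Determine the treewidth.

A width-2 tree decomposition is:
Bags: B1 = {a, g, h}  B2 = {a, d, h}  B3 = {d, f, h}  B4 = {c, f, h}  B5 = {c, h, i}  B6 = {b, h, i}  B7 = {b, e, h}
Tree: B1–B2, B2–B3, B3–B4, B4–B5, B5–B6, B6–B7
Every bag has size at most 3, so the width is 3 − 1 = 2 and tw(G) ≤ 2. Since h–g–a–d–f–c–i–b–e–h is a cycle in G, G is not acyclic. Forests are exactly the graphs of treewidth ≤ 1, so tw(G) ≥ 2. Hence tw(G) = 2 exactly.

2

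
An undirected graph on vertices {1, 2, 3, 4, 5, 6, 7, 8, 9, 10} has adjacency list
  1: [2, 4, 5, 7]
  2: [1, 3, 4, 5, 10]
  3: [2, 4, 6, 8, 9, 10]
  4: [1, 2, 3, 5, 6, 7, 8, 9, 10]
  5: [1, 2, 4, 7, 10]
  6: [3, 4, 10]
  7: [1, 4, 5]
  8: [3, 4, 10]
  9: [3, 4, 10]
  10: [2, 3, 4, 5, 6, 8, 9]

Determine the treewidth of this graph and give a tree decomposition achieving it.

Treewidth 3.
Bags: B1 = {2, 3, 4, 10}  B2 = {2, 4, 5, 10}  B3 = {1, 2, 4, 5}  B4 = {3, 4, 6, 10}  B5 = {3, 4, 9, 10}  B6 = {1, 4, 5, 7}  B7 = {3, 4, 8, 10}
Tree: B1–B2, B2–B3, B1–B4, B4–B5, B3–B6, B1–B7

Every bag has size at most 4, so the width is 4 − 1 = 3 and tw(G) ≤ 3. For the lower bound, the 4 vertices {1, 2, 4, 5} are pairwise adjacent, and any tree decomposition puts a clique entirely inside one bag — forcing width ≥ 3. The upper and lower bounds meet at 3, so that is the treewidth.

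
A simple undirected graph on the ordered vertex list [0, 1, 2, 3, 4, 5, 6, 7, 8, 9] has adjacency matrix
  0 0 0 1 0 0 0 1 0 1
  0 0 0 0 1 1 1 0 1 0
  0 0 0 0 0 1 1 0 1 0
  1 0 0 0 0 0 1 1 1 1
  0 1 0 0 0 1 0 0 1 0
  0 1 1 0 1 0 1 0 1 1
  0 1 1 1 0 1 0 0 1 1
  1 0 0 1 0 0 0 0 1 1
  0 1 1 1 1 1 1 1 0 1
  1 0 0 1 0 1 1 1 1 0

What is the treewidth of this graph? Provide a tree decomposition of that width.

The largest bag has 4 vertices, giving width 3; this decomposition certifies tw(G) ≤ 3. Conversely, {0, 3, 7, 9} is a clique of size 4, and the vertices of any clique must share a bag in every tree decomposition; so some bag has ≥ 4 vertices and tw(G) ≥ 3. Hence tw(G) = 3 exactly.

Treewidth 3.
Bags: B1 = {3, 7, 8, 9}  B2 = {3, 6, 8, 9}  B3 = {0, 3, 7, 9}  B4 = {5, 6, 8, 9}  B5 = {1, 5, 6, 8}  B6 = {2, 5, 6, 8}  B7 = {1, 4, 5, 8}
Tree: B1–B2, B1–B3, B2–B4, B4–B5, B4–B6, B5–B7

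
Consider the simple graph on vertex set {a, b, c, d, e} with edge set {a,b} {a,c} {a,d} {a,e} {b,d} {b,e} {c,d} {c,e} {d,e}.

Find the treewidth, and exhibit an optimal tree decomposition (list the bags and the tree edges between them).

Treewidth 3.
Bags: B1 = {a, c, d, e}  B2 = {a, b, d, e}
Tree: B1–B2

Each bag holds 4 vertices, so the decomposition has width 3, which upper-bounds the treewidth. On the other hand G contains the 4-clique {a, c, d, e}. A clique must lie in a single bag of any decomposition, so no decomposition can have width below 3. Hence tw(G) = 3 exactly.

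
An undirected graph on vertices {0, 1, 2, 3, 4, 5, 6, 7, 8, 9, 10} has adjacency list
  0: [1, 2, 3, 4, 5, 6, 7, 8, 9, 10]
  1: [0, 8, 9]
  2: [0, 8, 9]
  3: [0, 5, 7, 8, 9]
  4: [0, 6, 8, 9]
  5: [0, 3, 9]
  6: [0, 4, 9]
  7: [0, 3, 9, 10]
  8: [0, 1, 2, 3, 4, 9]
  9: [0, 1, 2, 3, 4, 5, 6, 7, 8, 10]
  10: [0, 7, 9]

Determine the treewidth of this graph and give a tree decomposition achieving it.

Each bag holds 4 vertices, so the decomposition has width 3, which upper-bounds the treewidth. On the other hand G contains the 4-clique {0, 3, 5, 9}. A clique must lie in a single bag of any decomposition, so no decomposition can have width below 3. Hence tw(G) = 3 exactly.

Treewidth 3.
Bags: B1 = {0, 4, 8, 9}  B2 = {0, 1, 8, 9}  B3 = {0, 3, 8, 9}  B4 = {0, 3, 7, 9}  B5 = {0, 7, 9, 10}  B6 = {0, 4, 6, 9}  B7 = {0, 2, 8, 9}  B8 = {0, 3, 5, 9}
Tree: B1–B2, B1–B3, B3–B4, B4–B5, B1–B6, B2–B7, B3–B8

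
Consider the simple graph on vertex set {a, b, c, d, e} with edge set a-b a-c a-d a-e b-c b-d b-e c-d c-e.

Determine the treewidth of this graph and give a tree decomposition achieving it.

Treewidth 3.
Bags: B1 = {a, b, c, d}  B2 = {a, b, c, e}
Tree: B1–B2

Every bag has size at most 4, so the width is 4 − 1 = 3 and tw(G) ≤ 3. On the other hand G contains the 4-clique {a, b, c, d}. A clique must lie in a single bag of any decomposition, so no decomposition can have width below 3. Therefore the treewidth is 3.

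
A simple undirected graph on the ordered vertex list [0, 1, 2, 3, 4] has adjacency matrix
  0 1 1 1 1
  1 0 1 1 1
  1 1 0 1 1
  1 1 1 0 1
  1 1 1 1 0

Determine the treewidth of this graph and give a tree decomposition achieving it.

With just one bag of size 5, the width is 5 − 1 = 4, so tw(G) ≤ 4. On the other hand G contains the 5-clique {0, 1, 2, 3, 4}. A clique must lie in a single bag of any decomposition, so no decomposition can have width below 4. Therefore the treewidth is 4.

Treewidth 4.
One such decomposition:
Bags: B1 = {0, 1, 2, 3, 4}
Tree: (single bag)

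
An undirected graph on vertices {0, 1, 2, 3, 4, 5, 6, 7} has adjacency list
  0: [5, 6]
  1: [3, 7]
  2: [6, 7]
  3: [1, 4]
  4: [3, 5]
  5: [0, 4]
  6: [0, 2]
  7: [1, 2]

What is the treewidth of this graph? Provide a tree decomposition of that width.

Each bag holds 3 vertices, so the decomposition has width 2, which upper-bounds the treewidth. The edges 6–2–7–1–3–4–5–0–6 form a cycle, so G is not a tree and its treewidth is at least 2. Hence tw(G) = 2 exactly.

Treewidth 2.
One such decomposition:
Bags: B1 = {2, 6, 7}  B2 = {1, 6, 7}  B3 = {1, 3, 6}  B4 = {3, 4, 6}  B5 = {4, 5, 6}  B6 = {0, 5, 6}
Tree: B1–B2, B2–B3, B3–B4, B4–B5, B5–B6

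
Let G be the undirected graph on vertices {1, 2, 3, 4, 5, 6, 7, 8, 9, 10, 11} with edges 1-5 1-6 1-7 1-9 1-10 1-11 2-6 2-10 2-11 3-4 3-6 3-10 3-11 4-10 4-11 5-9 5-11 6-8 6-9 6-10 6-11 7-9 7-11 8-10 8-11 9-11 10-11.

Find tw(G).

3

A width-3 tree decomposition is:
Bags: B1 = {1, 6, 10, 11}  B2 = {6, 8, 10, 11}  B3 = {3, 6, 10, 11}  B4 = {2, 6, 10, 11}  B5 = {3, 4, 10, 11}  B6 = {1, 6, 9, 11}  B7 = {1, 5, 9, 11}  B8 = {1, 7, 9, 11}
Tree: B1–B2, B1–B3, B3–B4, B3–B5, B1–B6, B6–B7, B7–B8
The largest bag has 4 vertices, giving width 3; this decomposition certifies tw(G) ≤ 3. On the other hand G contains the 4-clique {3, 4, 10, 11}. A clique must lie in a single bag of any decomposition, so no decomposition can have width below 3. Hence tw(G) = 3 exactly.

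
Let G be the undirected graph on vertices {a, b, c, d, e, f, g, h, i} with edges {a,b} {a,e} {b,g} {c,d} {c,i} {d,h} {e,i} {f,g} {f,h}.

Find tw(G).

2

A width-2 tree decomposition is:
Bags: B1 = {c, e, i}  B2 = {c, d, e}  B3 = {d, e, h}  B4 = {e, f, h}  B5 = {e, f, g}  B6 = {b, e, g}  B7 = {a, b, e}
Tree: B1–B2, B2–B3, B3–B4, B4–B5, B5–B6, B6–B7
Every bag has size at most 3, so the width is 3 − 1 = 2 and tw(G) ≤ 2. The edges e–i–c–d–h–f–g–b–a–e form a cycle, so G is not a tree and its treewidth is at least 2. Hence tw(G) = 2 exactly.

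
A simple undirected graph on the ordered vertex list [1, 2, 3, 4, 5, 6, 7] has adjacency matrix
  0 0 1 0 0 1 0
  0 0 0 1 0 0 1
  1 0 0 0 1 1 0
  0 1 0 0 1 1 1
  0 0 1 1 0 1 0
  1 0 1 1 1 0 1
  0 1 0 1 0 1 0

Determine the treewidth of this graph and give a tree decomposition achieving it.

Each bag holds 3 vertices, so the decomposition has width 2, which upper-bounds the treewidth. Conversely, {2, 4, 7} is a clique of size 3, and the vertices of any clique must share a bag in every tree decomposition; so some bag has ≥ 3 vertices and tw(G) ≥ 2. Hence tw(G) = 2 exactly.

Treewidth 2.
One optimal decomposition is:
Bags: B1 = {3, 5, 6}  B2 = {1, 3, 6}  B3 = {4, 5, 6}  B4 = {4, 6, 7}  B5 = {2, 4, 7}
Tree: B1–B2, B1–B3, B3–B4, B4–B5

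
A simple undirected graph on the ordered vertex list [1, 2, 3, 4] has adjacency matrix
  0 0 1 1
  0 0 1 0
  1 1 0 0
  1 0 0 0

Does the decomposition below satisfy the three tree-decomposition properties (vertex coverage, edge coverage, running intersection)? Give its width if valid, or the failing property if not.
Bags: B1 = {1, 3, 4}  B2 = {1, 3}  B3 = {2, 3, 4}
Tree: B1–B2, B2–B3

No — bags containing vertex 4 are not connected in the tree.

A tree decomposition must satisfy three properties: every vertex lies in some bag; for every edge, both endpoints lie together in some bag; and for every vertex, the bags containing it form a connected subtree. Here bags containing vertex 4 are not connected in the tree, so the decomposition is invalid.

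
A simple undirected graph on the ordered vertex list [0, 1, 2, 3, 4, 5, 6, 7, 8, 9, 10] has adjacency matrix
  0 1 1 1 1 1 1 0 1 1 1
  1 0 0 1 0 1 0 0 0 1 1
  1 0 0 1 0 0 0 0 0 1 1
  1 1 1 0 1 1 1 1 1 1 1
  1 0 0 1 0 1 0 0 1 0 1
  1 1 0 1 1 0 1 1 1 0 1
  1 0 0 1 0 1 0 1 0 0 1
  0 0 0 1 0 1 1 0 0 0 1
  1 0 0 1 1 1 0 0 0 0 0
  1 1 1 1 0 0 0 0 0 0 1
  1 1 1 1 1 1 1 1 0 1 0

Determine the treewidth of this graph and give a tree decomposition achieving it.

Each bag holds 5 vertices, so the decomposition has width 4, which upper-bounds the treewidth. On the other hand G contains the 5-clique {0, 3, 4, 5, 8}. A clique must lie in a single bag of any decomposition, so no decomposition can have width below 4. Hence tw(G) = 4 exactly.

Treewidth 4.
Bags: B1 = {0, 3, 5, 6, 10}  B2 = {0, 3, 4, 5, 10}  B3 = {0, 1, 3, 5, 10}  B4 = {0, 3, 4, 5, 8}  B5 = {0, 1, 3, 9, 10}  B6 = {3, 5, 6, 7, 10}  B7 = {0, 2, 3, 9, 10}
Tree: B1–B2, B1–B3, B2–B4, B3–B5, B1–B6, B5–B7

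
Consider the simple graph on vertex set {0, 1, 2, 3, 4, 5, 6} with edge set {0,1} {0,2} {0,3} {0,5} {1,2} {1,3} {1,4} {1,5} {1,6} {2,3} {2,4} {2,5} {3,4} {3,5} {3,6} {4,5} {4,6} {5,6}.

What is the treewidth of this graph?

A width-4 tree decomposition is:
Bags: B1 = {1, 3, 4, 5, 6}  B2 = {1, 2, 3, 4, 5}  B3 = {0, 1, 2, 3, 5}
Tree: B1–B2, B2–B3
Every bag has size at most 5, so the width is 5 − 1 = 4 and tw(G) ≤ 4. For the lower bound, the 5 vertices {0, 1, 2, 3, 5} are pairwise adjacent, and any tree decomposition puts a clique entirely inside one bag — forcing width ≥ 4. Combining the bounds, tw(G) = 4.

4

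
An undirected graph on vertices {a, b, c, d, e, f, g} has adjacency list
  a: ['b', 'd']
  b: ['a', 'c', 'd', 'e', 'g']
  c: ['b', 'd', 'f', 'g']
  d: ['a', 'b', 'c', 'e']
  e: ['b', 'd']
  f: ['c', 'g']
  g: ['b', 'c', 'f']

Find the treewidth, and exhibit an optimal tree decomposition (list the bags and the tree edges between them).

Treewidth 2.
Bags: B1 = {b, c, g}  B2 = {b, c, d}  B3 = {a, b, d}  B4 = {c, f, g}  B5 = {b, d, e}
Tree: B1–B2, B2–B3, B1–B4, B3–B5

The largest bag has 3 vertices, giving width 2; this decomposition certifies tw(G) ≤ 2. Conversely, {c, f, g} is a clique of size 3, and the vertices of any clique must share a bag in every tree decomposition; so some bag has ≥ 3 vertices and tw(G) ≥ 2. Combining the bounds, tw(G) = 2.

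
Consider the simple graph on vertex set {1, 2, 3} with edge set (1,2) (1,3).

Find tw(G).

A width-1 tree decomposition is:
Bags: B1 = {1, 3}  B2 = {1, 2}
Tree: B1–B2
Each bag holds 2 vertices, so the decomposition has width 1, which upper-bounds the treewidth. Any graph with an edge has treewidth ≥ 1, and G has the edge 3–1. Hence tw(G) = 1 exactly.

1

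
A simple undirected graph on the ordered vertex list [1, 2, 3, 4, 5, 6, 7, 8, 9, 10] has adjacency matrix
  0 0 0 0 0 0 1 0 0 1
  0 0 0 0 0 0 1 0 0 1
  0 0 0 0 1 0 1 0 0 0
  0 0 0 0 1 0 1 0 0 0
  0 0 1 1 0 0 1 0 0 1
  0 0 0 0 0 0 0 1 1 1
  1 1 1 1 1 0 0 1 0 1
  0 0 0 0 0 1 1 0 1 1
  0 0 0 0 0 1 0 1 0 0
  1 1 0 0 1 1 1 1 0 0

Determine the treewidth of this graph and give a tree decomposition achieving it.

The largest bag has 3 vertices, giving width 2; this decomposition certifies tw(G) ≤ 2. For the lower bound, the 3 vertices {6, 8, 9} are pairwise adjacent, and any tree decomposition puts a clique entirely inside one bag — forcing width ≥ 2. The upper and lower bounds meet at 2, so that is the treewidth.

Treewidth 2.
Bags: B1 = {1, 7, 10}  B2 = {5, 7, 10}  B3 = {7, 8, 10}  B4 = {4, 5, 7}  B5 = {2, 7, 10}  B6 = {6, 8, 10}  B7 = {3, 5, 7}  B8 = {6, 8, 9}
Tree: B1–B2, B1–B3, B2–B4, B3–B5, B3–B6, B4–B7, B6–B8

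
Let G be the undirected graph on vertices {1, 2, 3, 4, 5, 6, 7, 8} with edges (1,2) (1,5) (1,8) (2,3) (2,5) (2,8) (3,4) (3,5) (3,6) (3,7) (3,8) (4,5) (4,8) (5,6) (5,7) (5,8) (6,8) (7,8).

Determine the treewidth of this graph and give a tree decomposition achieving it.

Treewidth 3.
One such decomposition:
Bags: B1 = {1, 2, 5, 8}  B2 = {2, 3, 5, 8}  B3 = {3, 4, 5, 8}  B4 = {3, 5, 6, 8}  B5 = {3, 5, 7, 8}
Tree: B1–B2, B2–B3, B3–B4, B4–B5

The largest bag has 4 vertices, giving width 3; this decomposition certifies tw(G) ≤ 3. For the lower bound, the 4 vertices {1, 2, 5, 8} are pairwise adjacent, and any tree decomposition puts a clique entirely inside one bag — forcing width ≥ 3. Therefore the treewidth is 3.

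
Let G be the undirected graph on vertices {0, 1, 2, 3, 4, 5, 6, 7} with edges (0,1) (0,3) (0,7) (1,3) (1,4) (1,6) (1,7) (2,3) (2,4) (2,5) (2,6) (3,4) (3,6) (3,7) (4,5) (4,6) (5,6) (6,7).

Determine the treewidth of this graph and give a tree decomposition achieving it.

Treewidth 3.
Bags: B1 = {2, 4, 5, 6}  B2 = {2, 3, 4, 6}  B3 = {1, 3, 4, 6}  B4 = {1, 3, 6, 7}  B5 = {0, 1, 3, 7}
Tree: B1–B2, B2–B3, B3–B4, B4–B5

Each bag holds 4 vertices, so the decomposition has width 3, which upper-bounds the treewidth. Conversely, {0, 1, 3, 7} is a clique of size 4, and the vertices of any clique must share a bag in every tree decomposition; so some bag has ≥ 4 vertices and tw(G) ≥ 3. Hence tw(G) = 3 exactly.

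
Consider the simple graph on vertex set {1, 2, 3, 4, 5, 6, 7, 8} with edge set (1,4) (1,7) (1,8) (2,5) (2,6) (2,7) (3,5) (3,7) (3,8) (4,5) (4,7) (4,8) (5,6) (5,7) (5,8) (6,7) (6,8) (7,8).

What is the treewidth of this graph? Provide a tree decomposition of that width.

Treewidth 3.
One optimal decomposition is:
Bags: B1 = {2, 5, 6, 7}  B2 = {5, 6, 7, 8}  B3 = {3, 5, 7, 8}  B4 = {4, 5, 7, 8}  B5 = {1, 4, 7, 8}
Tree: B1–B2, B2–B3, B3–B4, B4–B5

The largest bag has 4 vertices, giving width 3; this decomposition certifies tw(G) ≤ 3. Conversely, {1, 4, 7, 8} is a clique of size 4, and the vertices of any clique must share a bag in every tree decomposition; so some bag has ≥ 4 vertices and tw(G) ≥ 3. Hence tw(G) = 3 exactly.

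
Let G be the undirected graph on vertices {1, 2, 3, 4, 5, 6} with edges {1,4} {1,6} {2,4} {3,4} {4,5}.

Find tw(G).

1

A width-1 tree decomposition is:
Bags: B1 = {1, 4}  B2 = {1, 6}  B3 = {2, 4}  B4 = {3, 4}  B5 = {4, 5}
Tree: B1–B2, B1–B3, B1–B4, B3–B5
The largest bag has 2 vertices, giving width 1; this decomposition certifies tw(G) ≤ 1. Any graph with an edge has treewidth ≥ 1, and G has the edge 4–1. Therefore the treewidth is 1.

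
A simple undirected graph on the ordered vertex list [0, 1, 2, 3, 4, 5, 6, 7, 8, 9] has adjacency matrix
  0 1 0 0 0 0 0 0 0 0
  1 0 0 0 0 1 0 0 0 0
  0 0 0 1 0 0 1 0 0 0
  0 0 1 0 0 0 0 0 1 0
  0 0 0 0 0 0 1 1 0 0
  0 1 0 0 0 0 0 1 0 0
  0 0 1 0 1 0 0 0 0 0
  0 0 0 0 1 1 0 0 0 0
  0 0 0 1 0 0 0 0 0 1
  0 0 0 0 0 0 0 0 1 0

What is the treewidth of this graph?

A width-1 tree decomposition is:
Bags: B1 = {0, 1}  B2 = {1, 5}  B3 = {5, 7}  B4 = {4, 7}  B5 = {4, 6}  B6 = {2, 6}  B7 = {2, 3}  B8 = {3, 8}  B9 = {8, 9}
Tree: B1–B2, B2–B3, B3–B4, B4–B5, B5–B6, B6–B7, B7–B8, B8–B9
Every bag has size at most 2, so the width is 2 − 1 = 1 and tw(G) ≤ 1. G has an edge, so its treewidth is at least 1. Hence tw(G) = 1 exactly.

1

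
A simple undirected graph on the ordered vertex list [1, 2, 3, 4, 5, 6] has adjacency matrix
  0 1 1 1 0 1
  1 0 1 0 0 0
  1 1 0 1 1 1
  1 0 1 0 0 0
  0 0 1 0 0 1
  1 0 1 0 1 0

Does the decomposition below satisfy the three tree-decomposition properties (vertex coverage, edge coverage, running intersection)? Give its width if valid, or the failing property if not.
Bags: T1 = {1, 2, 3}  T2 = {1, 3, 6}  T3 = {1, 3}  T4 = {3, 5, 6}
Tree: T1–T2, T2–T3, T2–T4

No — vertex 4 appears in no bag.

A tree decomposition must satisfy three properties: every vertex lies in some bag; for every edge, both endpoints lie together in some bag; and for every vertex, the bags containing it form a connected subtree. Here vertex 4 appears in no bag, so the decomposition is invalid.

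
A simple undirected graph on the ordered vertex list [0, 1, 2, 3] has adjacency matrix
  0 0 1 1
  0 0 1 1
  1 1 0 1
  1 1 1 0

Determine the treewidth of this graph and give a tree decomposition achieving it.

Every bag has size at most 3, so the width is 3 − 1 = 2 and tw(G) ≤ 2. Conversely, {0, 2, 3} is a clique of size 3, and the vertices of any clique must share a bag in every tree decomposition; so some bag has ≥ 3 vertices and tw(G) ≥ 2. Therefore the treewidth is 2.

Treewidth 2.
One optimal decomposition is:
Bags: B1 = {0, 2, 3}  B2 = {1, 2, 3}
Tree: B1–B2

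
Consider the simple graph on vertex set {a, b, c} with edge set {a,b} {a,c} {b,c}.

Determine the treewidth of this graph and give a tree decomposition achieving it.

With just one bag of size 3, the width is 3 − 1 = 2, so tw(G) ≤ 2. Conversely, {a, b, c} is a clique of size 3, and the vertices of any clique must share a bag in every tree decomposition; so some bag has ≥ 3 vertices and tw(G) ≥ 2. Combining the bounds, tw(G) = 2.

Treewidth 2.
Bags: B1 = {a, b, c}
Tree: (single bag)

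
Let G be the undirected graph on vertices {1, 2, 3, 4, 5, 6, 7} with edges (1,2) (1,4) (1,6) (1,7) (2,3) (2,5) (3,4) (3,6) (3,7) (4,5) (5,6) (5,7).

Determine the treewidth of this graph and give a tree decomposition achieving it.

Each bag holds 4 vertices, so the decomposition has width 3, which upper-bounds the treewidth. For the lower bound: the 4 vertex sets {3,4}, {1,6}, {5}, {7} are disjoint, each induces a connected subgraph, and every pair is joined by at least one edge of G. Contracting each set to a single vertex therefore yields K_{4} as a minor, and since treewidth is minor-monotone, tw(G) ≥ tw(K_{4}) = 3. Combining the bounds, tw(G) = 3.

Treewidth 3.
One optimal decomposition is:
Bags: B1 = {1, 3, 4, 5}  B2 = {1, 3, 5, 6}  B3 = {1, 3, 5, 7}  B4 = {1, 2, 3, 5}
Tree: B1–B2, B2–B3, B3–B4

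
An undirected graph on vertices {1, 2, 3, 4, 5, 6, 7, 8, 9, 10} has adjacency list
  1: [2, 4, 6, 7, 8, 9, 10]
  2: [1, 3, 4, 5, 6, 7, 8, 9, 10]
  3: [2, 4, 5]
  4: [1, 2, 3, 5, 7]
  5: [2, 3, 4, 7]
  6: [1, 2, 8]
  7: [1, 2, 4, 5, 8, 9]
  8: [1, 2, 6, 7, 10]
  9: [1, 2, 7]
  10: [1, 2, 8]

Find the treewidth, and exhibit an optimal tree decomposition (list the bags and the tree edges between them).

Treewidth 3.
Bags: B1 = {1, 2, 6, 8}  B2 = {1, 2, 7, 8}  B3 = {1, 2, 4, 7}  B4 = {2, 4, 5, 7}  B5 = {1, 2, 8, 10}  B6 = {2, 3, 4, 5}  B7 = {1, 2, 7, 9}
Tree: B1–B2, B2–B3, B3–B4, B1–B5, B4–B6, B3–B7

The largest bag has 4 vertices, giving width 3; this decomposition certifies tw(G) ≤ 3. For the lower bound, the 4 vertices {1, 2, 8, 10} are pairwise adjacent, and any tree decomposition puts a clique entirely inside one bag — forcing width ≥ 3. The upper and lower bounds meet at 3, so that is the treewidth.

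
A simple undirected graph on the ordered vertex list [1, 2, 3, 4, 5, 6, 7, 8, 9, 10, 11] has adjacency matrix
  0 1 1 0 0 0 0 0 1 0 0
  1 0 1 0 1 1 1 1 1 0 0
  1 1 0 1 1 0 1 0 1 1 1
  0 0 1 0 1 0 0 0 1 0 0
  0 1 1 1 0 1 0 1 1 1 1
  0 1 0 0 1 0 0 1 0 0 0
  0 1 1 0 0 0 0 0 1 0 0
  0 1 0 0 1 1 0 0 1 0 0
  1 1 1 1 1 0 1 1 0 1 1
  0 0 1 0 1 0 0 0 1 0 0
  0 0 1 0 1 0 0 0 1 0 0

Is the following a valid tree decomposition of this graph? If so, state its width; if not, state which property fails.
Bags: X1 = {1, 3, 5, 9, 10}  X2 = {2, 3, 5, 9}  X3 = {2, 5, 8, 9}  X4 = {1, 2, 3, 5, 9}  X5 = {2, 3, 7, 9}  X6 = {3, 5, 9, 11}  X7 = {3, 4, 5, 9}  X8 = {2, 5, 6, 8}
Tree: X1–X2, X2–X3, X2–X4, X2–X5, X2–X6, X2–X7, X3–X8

No — bags containing vertex 1 are not connected in the tree.

A tree decomposition must satisfy three properties: every vertex lies in some bag; for every edge, both endpoints lie together in some bag; and for every vertex, the bags containing it form a connected subtree. Here bags containing vertex 1 are not connected in the tree, so the decomposition is invalid.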